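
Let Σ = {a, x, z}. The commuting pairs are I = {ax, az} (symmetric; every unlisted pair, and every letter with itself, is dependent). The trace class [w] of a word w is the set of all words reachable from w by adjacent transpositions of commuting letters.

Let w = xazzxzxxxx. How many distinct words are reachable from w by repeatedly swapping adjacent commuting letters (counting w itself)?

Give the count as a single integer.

10

#0=x has no predecessor
#1=a has no predecessor
#2=z depends on [0:x]
#3=z depends on [2:z]
#4=x depends on [3:z]
#5=z depends on [4:x]
#6=x depends on [5:z]
#7=x depends on [6:x]
#8=x depends on [7:x]
#9=x depends on [8:x]
sources: [0:x, 1:a]
N(rest) = Σ N(rest − s) over sources s of rest; N(one piece) = 1:
  size 1 → [1]=1  [9]=1
  size 2 → [1,9]=2  [8,9]=1
  size 3 → [1,8,9]=3  [7,8,9]=1
  size 4 → [1,7,8,9]=4  [6,7,8,9]=1
  size 5 → [1,6,7,8,9]=5  [5,6,7,8,9]=1
  size 6 → [1,5,6,7,8,9]=6  [4,5,6,7,8,9]=1
  size 7 → [1,4,5,6,7,8,9]=7  [3,4,5,6,7,8,9]=1
  size 8 → [1,3,4,5,6,7,8,9]=8  [2,3,4,5,6,7,8,9]=1
  first=0(x) contributes 9
  first=1(a) contributes 1
|[w]| = 10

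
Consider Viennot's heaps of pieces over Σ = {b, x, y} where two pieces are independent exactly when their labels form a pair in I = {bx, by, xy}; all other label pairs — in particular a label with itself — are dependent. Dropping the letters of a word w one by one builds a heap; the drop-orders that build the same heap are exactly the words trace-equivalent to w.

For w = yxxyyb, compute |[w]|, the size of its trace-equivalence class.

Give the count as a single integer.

0(y) covers ∅
1(x) covers ∅
2(x) covers 1:x
3(y) covers 0:y
4(y) covers 3:y
5(b) covers ∅
floor of heap: 0:y, 1:x, 5:b
completions by unplaced set U, small U first (add the entries for U minus each lowest piece of U):
  |U|=1: {2}:1  {4}:1  {5}:1
  |U|=2: {1,2}:1  {2,4}:2  {2,5}:2  {3,4}:1  {4,5}:2
  |U|=3: {0,3,4}:1  {1,2,4}:3  {1,2,5}:3  {2,3,4}:3  {2,4,5}:6  {3,4,5}:3
  |U|=4: {0,2,3,4}:4  {0,3,4,5}:4  {1,2,3,4}:6  {1,2,4,5}:12  {2,3,4,5}:12
  start at 0(y): 30
  start at 1(x): 20
  start at 5(b): 10
sum over floor = 60

60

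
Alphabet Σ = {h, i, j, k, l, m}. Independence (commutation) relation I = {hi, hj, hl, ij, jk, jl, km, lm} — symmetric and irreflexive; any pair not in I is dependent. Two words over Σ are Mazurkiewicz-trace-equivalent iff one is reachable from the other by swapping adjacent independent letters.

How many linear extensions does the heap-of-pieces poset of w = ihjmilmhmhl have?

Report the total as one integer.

90

drop 0:i onto floor
drop 1:h onto floor
drop 2:j onto floor
drop 3:m onto {0:i, 1:h, 2:j}
drop 4:i onto {3:m}
drop 5:l onto {4:i}
drop 6:m onto {4:i}
drop 7:h onto {6:m}
drop 8:m onto {7:h}
drop 9:h onto {8:m}
drop 10:l onto {5:l}
ground layer = {0:i, 1:h, 2:j}
drop-orders for the pieces not yet dropped (sum over which currently-grounded one goes next):
  1 to go: {9} 1  {10} 1
  2 to go: {5,10} 1  {8,9} 1  {9,10} 2
  3 to go: {5,9,10} 3  {7,8,9} 1  {8,9,10} 3
  4 to go: {5,8,9,10} 6  {6,7,8,9} 1  {7,8,9,10} 4
  5 to go: {5,7,8,9,10} 10  {6,7,8,9,10} 5
  6 to go: {5,6,7,8,9,10} 15
  7 to go: {4,5,6,7,8,9,10} 15
  8 to go: {3,4,5,6,7,8,9,10} 15
  9 to go: {0,3,4,5,6,7,8,9,10} 15  {1,3,4,5,6,7,8,9,10} 15  {2,3,4,5,6,7,8,9,10} 15
  if 0:i drops first: 30 orders
  if 1:h drops first: 30 orders
  if 2:j drops first: 30 orders
heap linearizations: 90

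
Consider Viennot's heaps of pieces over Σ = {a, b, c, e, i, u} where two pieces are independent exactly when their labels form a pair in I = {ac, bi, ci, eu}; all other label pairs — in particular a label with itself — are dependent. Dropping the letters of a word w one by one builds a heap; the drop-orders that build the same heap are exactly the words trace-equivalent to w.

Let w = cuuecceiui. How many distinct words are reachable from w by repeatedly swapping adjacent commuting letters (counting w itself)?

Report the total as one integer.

piece 0:c — minimal
piece 1:u rests on {0:c}
piece 2:u rests on {1:u}
piece 3:e rests on {0:c}
piece 4:c rests on {2:u, 3:e}
piece 5:c rests on {4:c}
piece 6:e rests on {5:c}
piece 7:i rests on {6:e}
piece 8:u rests on {7:i}
piece 9:i rests on {8:u}
minimal pieces: {0:c}
ways to finish when only these pieces remain (= sum over removing one remaining piece with nothing left below it):
  1 left: {9}→1
  2 left: {8,9}→1
  3 left: {7,8,9}→1
  4 left: {6,7,8,9}→1
  5 left: {5,6,7,8,9}→1
  6 left: {4,5,6,7,8,9}→1
  7 left: {2,4,5,6,7,8,9}→1  {3,4,5,6,7,8,9}→1
  8 left: {1,2,4,5,6,7,8,9}→1  {2,3,4,5,6,7,8,9}→2
  placing 0:c first → 3 extensions

3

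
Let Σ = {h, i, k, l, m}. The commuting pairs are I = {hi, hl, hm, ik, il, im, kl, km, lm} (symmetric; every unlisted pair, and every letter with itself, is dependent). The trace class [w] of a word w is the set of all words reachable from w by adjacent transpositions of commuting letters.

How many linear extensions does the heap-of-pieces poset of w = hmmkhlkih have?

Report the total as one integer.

piece 0:h — minimal
piece 1:m — minimal
piece 2:m rests on {1:m}
piece 3:k rests on {0:h}
piece 4:h rests on {3:k}
piece 5:l — minimal
piece 6:k rests on {4:h}
piece 7:i — minimal
piece 8:h rests on {6:k}
minimal pieces: {0:h, 1:m, 5:l, 7:i}
ways to finish when only these pieces remain (= sum over removing one remaining piece with nothing left below it):
  1 left: {2}→1  {5}→1  {7}→1  {8}→1
  2 left: {1,2}→1  {2,5}→2  {2,7}→2  {2,8}→2  {5,7}→2  {5,8}→2  {6,8}→1  {7,8}→2
  3 left: {1,2,5}→3  {1,2,7}→3  {1,2,8}→3  {2,5,7}→6  {2,5,8}→6  {2,6,8}→3  {2,7,8}→6  {4,6,8}→1  {5,6,8}→3  {5,7,8}→6  {6,7,8}→3
  4 left: {1,2,5,7}→12  {1,2,5,8}→12  {1,2,6,8}→6  {1,2,7,8}→12  {2,4,6,8}→4  {2,5,6,8}→12  {2,5,7,8}→24  {2,6,7,8}→12  {3,4,6,8}→1  {4,5,6,8}→4  {4,6,7,8}→4  {5,6,7,8}→12
  5 left: {0,3,4,6,8}→1  {1,2,4,6,8}→10  {1,2,5,6,8}→30  {1,2,5,7,8}→60  {1,2,6,7,8}→30  {2,3,4,6,8}→5  {2,4,5,6,8}→20  {2,4,6,7,8}→20  {2,5,6,7,8}→60  {3,4,5,6,8}→5  {3,4,6,7,8}→5  {4,5,6,7,8}→20
  6 left: {0,2,3,4,6,8}→6  {0,3,4,5,6,8}→6  {0,3,4,6,7,8}→6  {1,2,3,4,6,8}→15  {1,2,4,5,6,8}→60  {1,2,4,6,7,8}→60  {1,2,5,6,7,8}→180  {2,3,4,5,6,8}→30  {2,3,4,6,7,8}→30  {2,4,5,6,7,8}→120  {3,4,5,6,7,8}→30
  7 left: {0,1,2,3,4,6,8}→21  {0,2,3,4,5,6,8}→42  {0,2,3,4,6,7,8}→42  {0,3,4,5,6,7,8}→42  {1,2,3,4,5,6,8}→105  {1,2,3,4,6,7,8}→105  {1,2,4,5,6,7,8}→420  {2,3,4,5,6,7,8}→210
  placing 0:h first → 840 extensions
  placing 1:m first → 336 extensions
  placing 5:l first → 168 extensions
  placing 7:i first → 168 extensions
total linear extensions = 1512

1512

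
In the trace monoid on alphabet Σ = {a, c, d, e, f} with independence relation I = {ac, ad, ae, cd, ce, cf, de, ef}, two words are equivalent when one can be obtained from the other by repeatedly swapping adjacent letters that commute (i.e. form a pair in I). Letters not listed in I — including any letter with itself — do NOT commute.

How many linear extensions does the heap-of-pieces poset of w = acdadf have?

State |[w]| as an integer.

36

0(a) covers ∅
1(c) covers ∅
2(d) covers ∅
3(a) covers 0:a
4(d) covers 2:d
5(f) covers 3:a, 4:d
floor of heap: 0:a, 1:c, 2:d
completions by unplaced set U, small U first (add the entries for U minus each lowest piece of U):
  |U|=1: {1}:1  {5}:1
  |U|=2: {1,5}:2  {3,5}:1  {4,5}:1
  |U|=3: {0,3,5}:1  {1,3,5}:3  {1,4,5}:3  {2,4,5}:1  {3,4,5}:2
  |U|=4: {0,1,3,5}:4  {0,3,4,5}:3  {1,2,4,5}:4  {1,3,4,5}:8  {2,3,4,5}:3
  start at 0(a): 15
  start at 1(c): 6
  start at 2(d): 15
sum over floor = 36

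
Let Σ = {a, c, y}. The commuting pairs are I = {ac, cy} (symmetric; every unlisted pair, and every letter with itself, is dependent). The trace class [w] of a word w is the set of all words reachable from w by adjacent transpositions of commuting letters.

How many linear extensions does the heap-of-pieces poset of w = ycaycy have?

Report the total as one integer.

drop 0:y onto floor
drop 1:c onto floor
drop 2:a onto {0:y}
drop 3:y onto {2:a}
drop 4:c onto {1:c}
drop 5:y onto {3:y}
ground layer = {0:y, 1:c}
drop-orders for the pieces not yet dropped (sum over which currently-grounded one goes next):
  1 to go: {4} 1  {5} 1
  2 to go: {1,4} 1  {3,5} 1  {4,5} 2
  3 to go: {1,4,5} 3  {2,3,5} 1  {3,4,5} 3
  4 to go: {0,2,3,5} 1  {1,3,4,5} 6  {2,3,4,5} 4
  if 0:y drops first: 10 orders
  if 1:c drops first: 5 orders
heap linearizations: 15

15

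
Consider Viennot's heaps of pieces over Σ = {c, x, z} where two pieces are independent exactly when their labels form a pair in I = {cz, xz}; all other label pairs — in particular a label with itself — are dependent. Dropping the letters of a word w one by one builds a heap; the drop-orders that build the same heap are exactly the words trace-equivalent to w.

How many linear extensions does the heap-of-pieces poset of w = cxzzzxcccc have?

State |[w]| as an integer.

120

0(c) covers ∅
1(x) covers 0:c
2(z) covers ∅
3(z) covers 2:z
4(z) covers 3:z
5(x) covers 1:x
6(c) covers 5:x
7(c) covers 6:c
8(c) covers 7:c
9(c) covers 8:c
floor of heap: 0:c, 2:z
completions by unplaced set U, small U first (add the entries for U minus each lowest piece of U):
  |U|=1: {4}:1  {9}:1
  |U|=2: {3,4}:1  {4,9}:2  {8,9}:1
  |U|=3: {2,3,4}:1  {3,4,9}:3  {4,8,9}:3  {7,8,9}:1
  |U|=4: {2,3,4,9}:4  {3,4,8,9}:6  {4,7,8,9}:4  {6,7,8,9}:1
  |U|=5: {2,3,4,8,9}:10  {3,4,7,8,9}:10  {4,6,7,8,9}:5  {5,6,7,8,9}:1
  |U|=6: {1,5,6,7,8,9}:1  {2,3,4,7,8,9}:20  {3,4,6,7,8,9}:15  {4,5,6,7,8,9}:6
  |U|=7: {0,1,5,6,7,8,9}:1  {1,4,5,6,7,8,9}:7  {2,3,4,6,7,8,9}:35  {3,4,5,6,7,8,9}:21
  |U|=8: {0,1,4,5,6,7,8,9}:8  {1,3,4,5,6,7,8,9}:28  {2,3,4,5,6,7,8,9}:56
  start at 0(c): 84
  start at 2(z): 36
sum over floor = 120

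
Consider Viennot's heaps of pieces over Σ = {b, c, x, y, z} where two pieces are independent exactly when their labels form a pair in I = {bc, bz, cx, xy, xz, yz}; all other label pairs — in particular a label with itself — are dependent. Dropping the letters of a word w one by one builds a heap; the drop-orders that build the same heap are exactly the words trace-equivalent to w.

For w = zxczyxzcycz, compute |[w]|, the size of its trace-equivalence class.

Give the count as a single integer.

piece 0:z — minimal
piece 1:x — minimal
piece 2:c rests on {0:z}
piece 3:z rests on {2:c}
piece 4:y rests on {2:c}
piece 5:x rests on {1:x}
piece 6:z rests on {3:z}
piece 7:c rests on {4:y, 6:z}
piece 8:y rests on {7:c}
piece 9:c rests on {8:y}
piece 10:z rests on {9:c}
minimal pieces: {0:z, 1:x}
ways to finish when only these pieces remain (= sum over removing one remaining piece with nothing left below it):
  1 left: {5}→1  {10}→1
  2 left: {1,5}→1  {5,10}→2  {9,10}→1
  3 left: {1,5,10}→3  {5,9,10}→3  {8,9,10}→1
  4 left: {1,5,9,10}→6  {5,8,9,10}→4  {7,8,9,10}→1
  5 left: {1,5,8,9,10}→10  {4,7,8,9,10}→1  {5,7,8,9,10}→5  {6,7,8,9,10}→1
  6 left: {1,5,7,8,9,10}→15  {3,6,7,8,9,10}→1  {4,5,7,8,9,10}→6  {4,6,7,8,9,10}→2  {5,6,7,8,9,10}→6
  7 left: {1,4,5,7,8,9,10}→21  {1,5,6,7,8,9,10}→21  {3,4,6,7,8,9,10}→3  {3,5,6,7,8,9,10}→7  {4,5,6,7,8,9,10}→14
  8 left: {1,3,5,6,7,8,9,10}→28  {1,4,5,6,7,8,9,10}→56  {2,3,4,6,7,8,9,10}→3  {3,4,5,6,7,8,9,10}→24
  9 left: {0,2,3,4,6,7,8,9,10}→3  {1,3,4,5,6,7,8,9,10}→108  {2,3,4,5,6,7,8,9,10}→27
  placing 0:z first → 135 extensions
  placing 1:x first → 30 extensions
total linear extensions = 165

165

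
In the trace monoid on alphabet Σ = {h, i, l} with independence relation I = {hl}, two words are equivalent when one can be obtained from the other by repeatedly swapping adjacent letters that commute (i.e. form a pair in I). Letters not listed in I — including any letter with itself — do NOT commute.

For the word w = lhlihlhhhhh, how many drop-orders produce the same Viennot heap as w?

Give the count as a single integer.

piece 0:l — minimal
piece 1:h — minimal
piece 2:l rests on {0:l}
piece 3:i rests on {1:h, 2:l}
piece 4:h rests on {3:i}
piece 5:l rests on {3:i}
piece 6:h rests on {4:h}
piece 7:h rests on {6:h}
piece 8:h rests on {7:h}
piece 9:h rests on {8:h}
piece 10:h rests on {9:h}
minimal pieces: {0:l, 1:h}
ways to finish when only these pieces remain (= sum over removing one remaining piece with nothing left below it):
  1 left: {5}→1  {10}→1
  2 left: {5,10}→2  {9,10}→1
  3 left: {5,9,10}→3  {8,9,10}→1
  4 left: {5,8,9,10}→4  {7,8,9,10}→1
  5 left: {5,7,8,9,10}→5  {6,7,8,9,10}→1
  6 left: {4,6,7,8,9,10}→1  {5,6,7,8,9,10}→6
  7 left: {4,5,6,7,8,9,10}→7
  8 left: {3,4,5,6,7,8,9,10}→7
  9 left: {1,3,4,5,6,7,8,9,10}→7  {2,3,4,5,6,7,8,9,10}→7
  placing 0:l first → 14 extensions
  placing 1:h first → 7 extensions
total linear extensions = 21

21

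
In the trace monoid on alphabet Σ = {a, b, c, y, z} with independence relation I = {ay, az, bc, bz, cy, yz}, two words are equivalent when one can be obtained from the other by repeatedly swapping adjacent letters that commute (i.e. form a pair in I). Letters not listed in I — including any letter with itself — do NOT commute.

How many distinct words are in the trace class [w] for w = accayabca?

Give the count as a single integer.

drop 0:a onto floor
drop 1:c onto {0:a}
drop 2:c onto {1:c}
drop 3:a onto {2:c}
drop 4:y onto floor
drop 5:a onto {3:a}
drop 6:b onto {4:y, 5:a}
drop 7:c onto {5:a}
drop 8:a onto {6:b, 7:c}
ground layer = {0:a, 4:y}
drop-orders for the pieces not yet dropped (sum over which currently-grounded one goes next):
  1 to go: {8} 1
  2 to go: {6,8} 1  {7,8} 1
  3 to go: {4,6,8} 1  {6,7,8} 2
  4 to go: {4,6,7,8} 3  {5,6,7,8} 2
  5 to go: {3,5,6,7,8} 2  {4,5,6,7,8} 5
  6 to go: {2,3,5,6,7,8} 2  {3,4,5,6,7,8} 7
  7 to go: {1,2,3,5,6,7,8} 2  {2,3,4,5,6,7,8} 9
  if 0:a drops first: 11 orders
  if 4:y drops first: 2 orders
heap linearizations: 13

13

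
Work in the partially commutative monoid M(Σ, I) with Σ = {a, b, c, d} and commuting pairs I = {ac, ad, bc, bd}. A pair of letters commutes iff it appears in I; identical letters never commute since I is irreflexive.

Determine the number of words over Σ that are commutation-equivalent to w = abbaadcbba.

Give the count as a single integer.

#0=a has no predecessor
#1=b depends on [0:a]
#2=b depends on [1:b]
#3=a depends on [2:b]
#4=a depends on [3:a]
#5=d has no predecessor
#6=c depends on [5:d]
#7=b depends on [4:a]
#8=b depends on [7:b]
#9=a depends on [8:b]
sources: [0:a, 5:d]
N(rest) = Σ N(rest − s) over sources s of rest; N(one piece) = 1:
  size 1 → [6]=1  [9]=1
  size 2 → [5,6]=1  [6,9]=2  [8,9]=1
  size 3 → [5,6,9]=3  [6,8,9]=3  [7,8,9]=1
  size 4 → [4,7,8,9]=1  [5,6,8,9]=6  [6,7,8,9]=4
  size 5 → [3,4,7,8,9]=1  [4,6,7,8,9]=5  [5,6,7,8,9]=10
  size 6 → [2,3,4,7,8,9]=1  [3,4,6,7,8,9]=6  [4,5,6,7,8,9]=15
  size 7 → [1,2,3,4,7,8,9]=1  [2,3,4,6,7,8,9]=7  [3,4,5,6,7,8,9]=21
  size 8 → [0,1,2,3,4,7,8,9]=1  [1,2,3,4,6,7,8,9]=8  [2,3,4,5,6,7,8,9]=28
  first=0(a) contributes 36
  first=5(d) contributes 9
|[w]| = 45

45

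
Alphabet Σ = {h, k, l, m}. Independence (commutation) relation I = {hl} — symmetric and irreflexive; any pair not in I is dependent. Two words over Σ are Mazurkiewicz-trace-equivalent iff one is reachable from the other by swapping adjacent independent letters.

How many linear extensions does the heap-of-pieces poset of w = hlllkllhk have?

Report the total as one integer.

piece 0:h — minimal
piece 1:l — minimal
piece 2:l rests on {1:l}
piece 3:l rests on {2:l}
piece 4:k rests on {0:h, 3:l}
piece 5:l rests on {4:k}
piece 6:l rests on {5:l}
piece 7:h rests on {4:k}
piece 8:k rests on {6:l, 7:h}
minimal pieces: {0:h, 1:l}
ways to finish when only these pieces remain (= sum over removing one remaining piece with nothing left below it):
  1 left: {8}→1
  2 left: {6,8}→1  {7,8}→1
  3 left: {5,6,8}→1  {6,7,8}→2
  4 left: {5,6,7,8}→3
  5 left: {4,5,6,7,8}→3
  6 left: {0,4,5,6,7,8}→3  {3,4,5,6,7,8}→3
  7 left: {0,3,4,5,6,7,8}→6  {2,3,4,5,6,7,8}→3
  placing 0:h first → 3 extensions
  placing 1:l first → 9 extensions
total linear extensions = 12

12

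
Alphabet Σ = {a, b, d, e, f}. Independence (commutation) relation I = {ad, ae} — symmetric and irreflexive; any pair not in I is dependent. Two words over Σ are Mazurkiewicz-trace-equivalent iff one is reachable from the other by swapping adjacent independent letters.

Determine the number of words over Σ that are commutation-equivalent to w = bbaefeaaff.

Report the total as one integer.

drop 0:b onto floor
drop 1:b onto {0:b}
drop 2:a onto {1:b}
drop 3:e onto {1:b}
drop 4:f onto {2:a, 3:e}
drop 5:e onto {4:f}
drop 6:a onto {4:f}
drop 7:a onto {6:a}
drop 8:f onto {5:e, 7:a}
drop 9:f onto {8:f}
ground layer = {0:b}
drop-orders for the pieces not yet dropped (sum over which currently-grounded one goes next):
  1 to go: {9} 1
  2 to go: {8,9} 1
  3 to go: {5,8,9} 1  {7,8,9} 1
  4 to go: {5,7,8,9} 2  {6,7,8,9} 1
  5 to go: {5,6,7,8,9} 3
  6 to go: {4,5,6,7,8,9} 3
  7 to go: {2,4,5,6,7,8,9} 3  {3,4,5,6,7,8,9} 3
  8 to go: {2,3,4,5,6,7,8,9} 6
  if 0:b drops first: 6 orders

6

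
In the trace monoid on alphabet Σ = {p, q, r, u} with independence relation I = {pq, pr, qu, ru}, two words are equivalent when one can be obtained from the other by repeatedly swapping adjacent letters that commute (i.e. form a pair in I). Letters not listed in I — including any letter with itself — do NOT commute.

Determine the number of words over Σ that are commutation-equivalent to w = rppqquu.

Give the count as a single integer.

35

#0=r has no predecessor
#1=p has no predecessor
#2=p depends on [1:p]
#3=q depends on [0:r]
#4=q depends on [3:q]
#5=u depends on [2:p]
#6=u depends on [5:u]
sources: [0:r, 1:p]
N(rest) = Σ N(rest − s) over sources s of rest; N(one piece) = 1:
  size 1 → [4]=1  [6]=1
  size 2 → [3,4]=1  [4,6]=2  [5,6]=1
  size 3 → [0,3,4]=1  [2,5,6]=1  [3,4,6]=3  [4,5,6]=3
  size 4 → [0,3,4,6]=4  [1,2,5,6]=1  [2,4,5,6]=4  [3,4,5,6]=6
  size 5 → [0,3,4,5,6]=10  [1,2,4,5,6]=5  [2,3,4,5,6]=10
  first=0(r) contributes 15
  first=1(p) contributes 20
|[w]| = 35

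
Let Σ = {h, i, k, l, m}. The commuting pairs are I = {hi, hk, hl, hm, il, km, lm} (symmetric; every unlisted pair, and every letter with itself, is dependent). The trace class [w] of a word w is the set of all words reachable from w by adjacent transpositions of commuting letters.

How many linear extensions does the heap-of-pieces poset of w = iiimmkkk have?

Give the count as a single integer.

10

piece 0:i — minimal
piece 1:i rests on {0:i}
piece 2:i rests on {1:i}
piece 3:m rests on {2:i}
piece 4:m rests on {3:m}
piece 5:k rests on {2:i}
piece 6:k rests on {5:k}
piece 7:k rests on {6:k}
minimal pieces: {0:i}
ways to finish when only these pieces remain (= sum over removing one remaining piece with nothing left below it):
  1 left: {4}→1  {7}→1
  2 left: {3,4}→1  {4,7}→2  {6,7}→1
  3 left: {3,4,7}→3  {4,6,7}→3  {5,6,7}→1
  4 left: {3,4,6,7}→6  {4,5,6,7}→4
  5 left: {3,4,5,6,7}→10
  6 left: {2,3,4,5,6,7}→10
  placing 0:i first → 10 extensions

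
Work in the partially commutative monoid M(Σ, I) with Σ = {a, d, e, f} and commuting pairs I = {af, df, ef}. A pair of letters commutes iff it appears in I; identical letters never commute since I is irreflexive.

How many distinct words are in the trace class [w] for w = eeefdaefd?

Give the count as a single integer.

piece 0:e — minimal
piece 1:e rests on {0:e}
piece 2:e rests on {1:e}
piece 3:f — minimal
piece 4:d rests on {2:e}
piece 5:a rests on {4:d}
piece 6:e rests on {5:a}
piece 7:f rests on {3:f}
piece 8:d rests on {6:e}
minimal pieces: {0:e, 3:f}
ways to finish when only these pieces remain (= sum over removing one remaining piece with nothing left below it):
  1 left: {7}→1  {8}→1
  2 left: {3,7}→1  {6,8}→1  {7,8}→2
  3 left: {3,7,8}→3  {5,6,8}→1  {6,7,8}→3
  4 left: {3,6,7,8}→6  {4,5,6,8}→1  {5,6,7,8}→4
  5 left: {2,4,5,6,8}→1  {3,5,6,7,8}→10  {4,5,6,7,8}→5
  6 left: {1,2,4,5,6,8}→1  {2,4,5,6,7,8}→6  {3,4,5,6,7,8}→15
  7 left: {0,1,2,4,5,6,8}→1  {1,2,4,5,6,7,8}→7  {2,3,4,5,6,7,8}→21
  placing 0:e first → 28 extensions
  placing 3:f first → 8 extensions
total linear extensions = 36

36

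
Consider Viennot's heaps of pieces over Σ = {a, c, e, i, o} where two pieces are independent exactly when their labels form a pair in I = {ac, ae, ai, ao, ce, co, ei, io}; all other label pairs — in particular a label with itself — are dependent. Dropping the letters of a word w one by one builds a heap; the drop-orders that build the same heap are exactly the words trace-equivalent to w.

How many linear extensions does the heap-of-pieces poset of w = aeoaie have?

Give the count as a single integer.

#0=a has no predecessor
#1=e has no predecessor
#2=o depends on [1:e]
#3=a depends on [0:a]
#4=i has no predecessor
#5=e depends on [2:o]
sources: [0:a, 1:e, 4:i]
N(rest) = Σ N(rest − s) over sources s of rest; N(one piece) = 1:
  size 1 → [3]=1  [4]=1  [5]=1
  size 2 → [0,3]=1  [2,5]=1  [3,4]=2  [3,5]=2  [4,5]=2
  size 3 → [0,3,4]=3  [0,3,5]=3  [1,2,5]=1  [2,3,5]=3  [2,4,5]=3  [3,4,5]=6
  size 4 → [0,2,3,5]=6  [0,3,4,5]=12  [1,2,3,5]=4  [1,2,4,5]=4  [2,3,4,5]=12
  first=0(a) contributes 20
  first=1(e) contributes 30
  first=4(i) contributes 10
|[w]| = 60

60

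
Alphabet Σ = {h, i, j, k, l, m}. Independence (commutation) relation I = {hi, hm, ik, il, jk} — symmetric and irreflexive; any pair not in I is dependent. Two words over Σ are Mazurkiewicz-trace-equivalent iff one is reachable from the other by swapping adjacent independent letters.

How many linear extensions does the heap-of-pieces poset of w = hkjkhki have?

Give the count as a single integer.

12

0(h) covers ∅
1(k) covers 0:h
2(j) covers 0:h
3(k) covers 1:k
4(h) covers 2:j, 3:k
5(k) covers 4:h
6(i) covers 2:j
floor of heap: 0:h
completions by unplaced set U, small U first (add the entries for U minus each lowest piece of U):
  |U|=1: {5}:1  {6}:1
  |U|=2: {4,5}:1  {5,6}:2
  |U|=3: {3,4,5}:1  {4,5,6}:3
  |U|=4: {1,3,4,5}:1  {2,4,5,6}:3  {3,4,5,6}:4
  |U|=5: {1,3,4,5,6}:5  {2,3,4,5,6}:7
  start at 0(h): 12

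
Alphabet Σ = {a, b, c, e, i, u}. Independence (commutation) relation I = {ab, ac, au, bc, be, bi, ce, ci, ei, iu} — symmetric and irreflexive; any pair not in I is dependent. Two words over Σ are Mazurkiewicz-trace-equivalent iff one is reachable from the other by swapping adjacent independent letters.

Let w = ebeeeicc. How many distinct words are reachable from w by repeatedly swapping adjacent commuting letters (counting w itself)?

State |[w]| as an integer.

#0=e has no predecessor
#1=b has no predecessor
#2=e depends on [0:e]
#3=e depends on [2:e]
#4=e depends on [3:e]
#5=i has no predecessor
#6=c has no predecessor
#7=c depends on [6:c]
sources: [0:e, 1:b, 5:i, 6:c]
N(rest) = Σ N(rest − s) over sources s of rest; N(one piece) = 1:
  size 1 → [1]=1  [4]=1  [5]=1  [7]=1
  size 2 → [1,4]=2  [1,5]=2  [1,7]=2  [3,4]=1  [4,5]=2  [4,7]=2  [5,7]=2  [6,7]=1
  size 3 → [1,3,4]=3  [1,4,5]=6  [1,4,7]=6  [1,5,7]=6  [1,6,7]=3  [2,3,4]=1  [3,4,5]=3  [3,4,7]=3  [4,5,7]=6  [4,6,7]=3  [5,6,7]=3
  size 4 → [0,2,3,4]=1  [1,2,3,4]=4  [1,3,4,5]=12  [1,3,4,7]=12  [1,4,5,7]=24  [1,4,6,7]=12  [1,5,6,7]=12  [2,3,4,5]=4  [2,3,4,7]=4  [3,4,5,7]=12  [3,4,6,7]=6  [4,5,6,7]=12
  size 5 → [0,1,2,3,4]=5  [0,2,3,4,5]=5  [0,2,3,4,7]=5  [1,2,3,4,5]=20  [1,2,3,4,7]=20  [1,3,4,5,7]=60  [1,3,4,6,7]=30  [1,4,5,6,7]=60  [2,3,4,5,7]=20  [2,3,4,6,7]=10  [3,4,5,6,7]=30
  size 6 → [0,1,2,3,4,5]=30  [0,1,2,3,4,7]=30  [0,2,3,4,5,7]=30  [0,2,3,4,6,7]=15  [1,2,3,4,5,7]=120  [1,2,3,4,6,7]=60  [1,3,4,5,6,7]=180  [2,3,4,5,6,7]=60
  first=0(e) contributes 420
  first=1(b) contributes 105
  first=5(i) contributes 105
  first=6(c) contributes 210
|[w]| = 840

840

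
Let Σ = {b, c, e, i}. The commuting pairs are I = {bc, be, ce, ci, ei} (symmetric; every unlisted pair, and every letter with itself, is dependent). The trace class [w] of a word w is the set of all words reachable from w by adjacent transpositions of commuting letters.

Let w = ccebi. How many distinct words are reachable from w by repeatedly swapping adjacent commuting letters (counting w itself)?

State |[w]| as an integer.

30

#0=c has no predecessor
#1=c depends on [0:c]
#2=e has no predecessor
#3=b has no predecessor
#4=i depends on [3:b]
sources: [0:c, 2:e, 3:b]
N(rest) = Σ N(rest − s) over sources s of rest; N(one piece) = 1:
  size 1 → [1]=1  [2]=1  [4]=1
  size 2 → [0,1]=1  [1,2]=2  [1,4]=2  [2,4]=2  [3,4]=1
  size 3 → [0,1,2]=3  [0,1,4]=3  [1,2,4]=6  [1,3,4]=3  [2,3,4]=3
  first=0(c) contributes 12
  first=2(e) contributes 6
  first=3(b) contributes 12
|[w]| = 30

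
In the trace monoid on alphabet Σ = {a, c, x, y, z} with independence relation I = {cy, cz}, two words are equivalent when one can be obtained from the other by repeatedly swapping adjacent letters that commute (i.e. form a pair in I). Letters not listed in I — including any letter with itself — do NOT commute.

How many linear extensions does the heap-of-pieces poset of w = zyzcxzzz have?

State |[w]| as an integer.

4

0(z) covers ∅
1(y) covers 0:z
2(z) covers 1:y
3(c) covers ∅
4(x) covers 2:z, 3:c
5(z) covers 4:x
6(z) covers 5:z
7(z) covers 6:z
floor of heap: 0:z, 3:c
completions by unplaced set U, small U first (add the entries for U minus each lowest piece of U):
  |U|=1: {7}:1
  |U|=2: {6,7}:1
  |U|=3: {5,6,7}:1
  |U|=4: {4,5,6,7}:1
  |U|=5: {2,4,5,6,7}:1  {3,4,5,6,7}:1
  |U|=6: {1,2,4,5,6,7}:1  {2,3,4,5,6,7}:2
  start at 0(z): 3
  start at 3(c): 1
sum over floor = 4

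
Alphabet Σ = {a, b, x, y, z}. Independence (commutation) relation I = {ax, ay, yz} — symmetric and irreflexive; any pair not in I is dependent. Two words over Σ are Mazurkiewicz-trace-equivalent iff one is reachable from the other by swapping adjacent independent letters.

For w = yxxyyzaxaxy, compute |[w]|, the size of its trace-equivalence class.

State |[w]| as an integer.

piece 0:y — minimal
piece 1:x rests on {0:y}
piece 2:x rests on {1:x}
piece 3:y rests on {2:x}
piece 4:y rests on {3:y}
piece 5:z rests on {2:x}
piece 6:a rests on {5:z}
piece 7:x rests on {4:y, 5:z}
piece 8:a rests on {6:a}
piece 9:x rests on {7:x}
piece 10:y rests on {9:x}
minimal pieces: {0:y}
ways to finish when only these pieces remain (= sum over removing one remaining piece with nothing left below it):
  1 left: {8}→1  {10}→1
  2 left: {6,8}→1  {8,10}→2  {9,10}→1
  3 left: {6,8,10}→3  {7,9,10}→1  {8,9,10}→3
  4 left: {4,7,9,10}→1  {6,8,9,10}→6  {7,8,9,10}→4
  5 left: {3,4,7,9,10}→1  {4,7,8,9,10}→5  {6,7,8,9,10}→10
  6 left: {3,4,7,8,9,10}→6  {4,6,7,8,9,10}→15  {5,6,7,8,9,10}→10
  7 left: {3,4,6,7,8,9,10}→21  {4,5,6,7,8,9,10}→25
  8 left: {3,4,5,6,7,8,9,10}→46
  9 left: {2,3,4,5,6,7,8,9,10}→46
  placing 0:y first → 46 extensions

46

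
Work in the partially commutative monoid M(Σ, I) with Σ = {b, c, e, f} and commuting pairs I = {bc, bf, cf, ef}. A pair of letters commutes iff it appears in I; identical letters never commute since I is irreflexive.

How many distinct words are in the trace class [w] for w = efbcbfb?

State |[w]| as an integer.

piece 0:e — minimal
piece 1:f — minimal
piece 2:b rests on {0:e}
piece 3:c rests on {0:e}
piece 4:b rests on {2:b}
piece 5:f rests on {1:f}
piece 6:b rests on {4:b}
minimal pieces: {0:e, 1:f}
ways to finish when only these pieces remain (= sum over removing one remaining piece with nothing left below it):
  1 left: {3}→1  {5}→1  {6}→1
  2 left: {1,5}→1  {3,5}→2  {3,6}→2  {4,6}→1  {5,6}→2
  3 left: {1,3,5}→3  {1,5,6}→3  {2,4,6}→1  {3,4,6}→3  {3,5,6}→6  {4,5,6}→3
  4 left: {1,3,5,6}→12  {1,4,5,6}→6  {2,3,4,6}→4  {2,4,5,6}→4  {3,4,5,6}→12
  5 left: {0,2,3,4,6}→4  {1,2,4,5,6}→10  {1,3,4,5,6}→30  {2,3,4,5,6}→20
  placing 0:e first → 60 extensions
  placing 1:f first → 24 extensions
total linear extensions = 84

84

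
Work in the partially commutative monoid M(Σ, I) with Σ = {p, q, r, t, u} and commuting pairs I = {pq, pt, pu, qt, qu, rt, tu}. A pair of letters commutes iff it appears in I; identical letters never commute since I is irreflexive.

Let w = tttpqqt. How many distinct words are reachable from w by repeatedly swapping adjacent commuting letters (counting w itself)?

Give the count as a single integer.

105

0(t) covers ∅
1(t) covers 0:t
2(t) covers 1:t
3(p) covers ∅
4(q) covers ∅
5(q) covers 4:q
6(t) covers 2:t
floor of heap: 0:t, 3:p, 4:q
completions by unplaced set U, small U first (add the entries for U minus each lowest piece of U):
  |U|=1: {3}:1  {5}:1  {6}:1
  |U|=2: {2,6}:1  {3,5}:2  {3,6}:2  {4,5}:1  {5,6}:2
  |U|=3: {1,2,6}:1  {2,3,6}:3  {2,5,6}:3  {3,4,5}:3  {3,5,6}:6  {4,5,6}:3
  |U|=4: {0,1,2,6}:1  {1,2,3,6}:4  {1,2,5,6}:4  {2,3,5,6}:12  {2,4,5,6}:6  {3,4,5,6}:12
  |U|=5: {0,1,2,3,6}:5  {0,1,2,5,6}:5  {1,2,3,5,6}:20  {1,2,4,5,6}:10  {2,3,4,5,6}:30
  start at 0(t): 60
  start at 3(p): 15
  start at 4(q): 30
sum over floor = 105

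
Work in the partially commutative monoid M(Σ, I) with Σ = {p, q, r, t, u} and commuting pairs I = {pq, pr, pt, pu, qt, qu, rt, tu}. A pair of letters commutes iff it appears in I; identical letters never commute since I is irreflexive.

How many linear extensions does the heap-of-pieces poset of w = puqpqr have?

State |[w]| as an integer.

drop 0:p onto floor
drop 1:u onto floor
drop 2:q onto floor
drop 3:p onto {0:p}
drop 4:q onto {2:q}
drop 5:r onto {1:u, 4:q}
ground layer = {0:p, 1:u, 2:q}
drop-orders for the pieces not yet dropped (sum over which currently-grounded one goes next):
  1 to go: {3} 1  {5} 1
  2 to go: {0,3} 1  {1,5} 1  {3,5} 2  {4,5} 1
  3 to go: {0,3,5} 3  {1,3,5} 3  {1,4,5} 2  {2,4,5} 1  {3,4,5} 3
  4 to go: {0,1,3,5} 6  {0,3,4,5} 6  {1,2,4,5} 3  {1,3,4,5} 8  {2,3,4,5} 4
  if 0:p drops first: 15 orders
  if 1:u drops first: 10 orders
  if 2:q drops first: 20 orders
heap linearizations: 45

45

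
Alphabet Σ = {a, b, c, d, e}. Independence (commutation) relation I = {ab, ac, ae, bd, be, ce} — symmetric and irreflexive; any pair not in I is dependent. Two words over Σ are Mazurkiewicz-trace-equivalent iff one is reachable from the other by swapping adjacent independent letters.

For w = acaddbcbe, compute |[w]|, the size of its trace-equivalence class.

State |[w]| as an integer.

39

#0=a has no predecessor
#1=c has no predecessor
#2=a depends on [0:a]
#3=d depends on [1:c, 2:a]
#4=d depends on [3:d]
#5=b depends on [1:c]
#6=c depends on [4:d, 5:b]
#7=b depends on [6:c]
#8=e depends on [4:d]
sources: [0:a, 1:c]
N(rest) = Σ N(rest − s) over sources s of rest; N(one piece) = 1:
  size 1 → [7]=1  [8]=1
  size 2 → [6,7]=1  [7,8]=2
  size 3 → [5,6,7]=1  [6,7,8]=3
  size 4 → [4,6,7,8]=3  [5,6,7,8]=4
  size 5 → [3,4,6,7,8]=3  [4,5,6,7,8]=7
  size 6 → [2,3,4,6,7,8]=3  [3,4,5,6,7,8]=10
  size 7 → [0,2,3,4,6,7,8]=3  [1,3,4,5,6,7,8]=10  [2,3,4,5,6,7,8]=13
  first=0(a) contributes 23
  first=1(c) contributes 16
|[w]| = 39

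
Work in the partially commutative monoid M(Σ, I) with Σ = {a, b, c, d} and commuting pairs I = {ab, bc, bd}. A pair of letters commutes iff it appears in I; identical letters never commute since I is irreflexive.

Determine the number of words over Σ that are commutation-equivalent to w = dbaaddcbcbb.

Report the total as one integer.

330

0(d) covers ∅
1(b) covers ∅
2(a) covers 0:d
3(a) covers 2:a
4(d) covers 3:a
5(d) covers 4:d
6(c) covers 5:d
7(b) covers 1:b
8(c) covers 6:c
9(b) covers 7:b
10(b) covers 9:b
floor of heap: 0:d, 1:b
completions by unplaced set U, small U first (add the entries for U minus each lowest piece of U):
  |U|=1: {8}:1  {10}:1
  |U|=2: {6,8}:1  {8,10}:2  {9,10}:1
  |U|=3: {5,6,8}:1  {6,8,10}:3  {7,9,10}:1  {8,9,10}:3
  |U|=4: {1,7,9,10}:1  {4,5,6,8}:1  {5,6,8,10}:4  {6,8,9,10}:6  {7,8,9,10}:4
  |U|=5: {1,7,8,9,10}:5  {3,4,5,6,8}:1  {4,5,6,8,10}:5  {5,6,8,9,10}:10  {6,7,8,9,10}:10
  |U|=6: {1,6,7,8,9,10}:15  {2,3,4,5,6,8}:1  {3,4,5,6,8,10}:6  {4,5,6,8,9,10}:15  {5,6,7,8,9,10}:20
  |U|=7: {0,2,3,4,5,6,8}:1  {1,5,6,7,8,9,10}:35  {2,3,4,5,6,8,10}:7  {3,4,5,6,8,9,10}:21  {4,5,6,7,8,9,10}:35
  |U|=8: {0,2,3,4,5,6,8,10}:8  {1,4,5,6,7,8,9,10}:70  {2,3,4,5,6,8,9,10}:28  {3,4,5,6,7,8,9,10}:56
  |U|=9: {0,2,3,4,5,6,8,9,10}:36  {1,3,4,5,6,7,8,9,10}:126  {2,3,4,5,6,7,8,9,10}:84
  start at 0(d): 210
  start at 1(b): 120
sum over floor = 330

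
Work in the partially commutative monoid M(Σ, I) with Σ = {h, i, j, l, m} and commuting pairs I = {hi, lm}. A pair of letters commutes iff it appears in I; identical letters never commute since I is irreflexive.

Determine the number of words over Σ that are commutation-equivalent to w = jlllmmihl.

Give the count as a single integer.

20

drop 0:j onto floor
drop 1:l onto {0:j}
drop 2:l onto {1:l}
drop 3:l onto {2:l}
drop 4:m onto {0:j}
drop 5:m onto {4:m}
drop 6:i onto {3:l, 5:m}
drop 7:h onto {3:l, 5:m}
drop 8:l onto {6:i, 7:h}
ground layer = {0:j}
drop-orders for the pieces not yet dropped (sum over which currently-grounded one goes next):
  1 to go: {8} 1
  2 to go: {6,8} 1  {7,8} 1
  3 to go: {6,7,8} 2
  4 to go: {3,6,7,8} 2  {5,6,7,8} 2
  5 to go: {2,3,6,7,8} 2  {3,5,6,7,8} 4  {4,5,6,7,8} 2
  6 to go: {1,2,3,6,7,8} 2  {2,3,5,6,7,8} 6  {3,4,5,6,7,8} 6
  7 to go: {1,2,3,5,6,7,8} 8  {2,3,4,5,6,7,8} 12
  if 0:j drops first: 20 orders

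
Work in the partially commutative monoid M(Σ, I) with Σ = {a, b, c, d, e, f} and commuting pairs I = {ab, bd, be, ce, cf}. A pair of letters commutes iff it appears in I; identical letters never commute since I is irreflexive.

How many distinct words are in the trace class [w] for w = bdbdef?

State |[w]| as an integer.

0(b) covers ∅
1(d) covers ∅
2(b) covers 0:b
3(d) covers 1:d
4(e) covers 3:d
5(f) covers 2:b, 4:e
floor of heap: 0:b, 1:d
completions by unplaced set U, small U first (add the entries for U minus each lowest piece of U):
  |U|=1: {5}:1
  |U|=2: {2,5}:1  {4,5}:1
  |U|=3: {0,2,5}:1  {2,4,5}:2  {3,4,5}:1
  |U|=4: {0,2,4,5}:3  {1,3,4,5}:1  {2,3,4,5}:3
  start at 0(b): 4
  start at 1(d): 6
sum over floor = 10

10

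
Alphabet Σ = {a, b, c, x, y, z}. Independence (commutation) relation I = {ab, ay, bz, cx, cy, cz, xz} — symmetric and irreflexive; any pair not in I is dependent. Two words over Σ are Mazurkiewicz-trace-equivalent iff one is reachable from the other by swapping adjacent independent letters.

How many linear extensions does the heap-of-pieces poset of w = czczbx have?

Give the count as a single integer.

#0=c has no predecessor
#1=z has no predecessor
#2=c depends on [0:c]
#3=z depends on [1:z]
#4=b depends on [2:c]
#5=x depends on [4:b]
sources: [0:c, 1:z]
N(rest) = Σ N(rest − s) over sources s of rest; N(one piece) = 1:
  size 1 → [3]=1  [5]=1
  size 2 → [1,3]=1  [3,5]=2  [4,5]=1
  size 3 → [1,3,5]=3  [2,4,5]=1  [3,4,5]=3
  size 4 → [0,2,4,5]=1  [1,3,4,5]=6  [2,3,4,5]=4
  first=0(c) contributes 10
  first=1(z) contributes 5
|[w]| = 15

15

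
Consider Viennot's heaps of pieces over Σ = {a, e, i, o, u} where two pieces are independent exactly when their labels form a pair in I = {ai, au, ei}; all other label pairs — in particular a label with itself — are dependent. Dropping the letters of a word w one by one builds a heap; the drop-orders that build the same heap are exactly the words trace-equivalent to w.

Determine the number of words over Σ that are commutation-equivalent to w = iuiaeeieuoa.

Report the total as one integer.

drop 0:i onto floor
drop 1:u onto {0:i}
drop 2:i onto {1:u}
drop 3:a onto floor
drop 4:e onto {1:u, 3:a}
drop 5:e onto {4:e}
drop 6:i onto {2:i}
drop 7:e onto {5:e}
drop 8:u onto {6:i, 7:e}
drop 9:o onto {8:u}
drop 10:a onto {9:o}
ground layer = {0:i, 3:a}
drop-orders for the pieces not yet dropped (sum over which currently-grounded one goes next):
  1 to go: {10} 1
  2 to go: {9,10} 1
  3 to go: {8,9,10} 1
  4 to go: {6,8,9,10} 1  {7,8,9,10} 1
  5 to go: {2,6,8,9,10} 1  {5,7,8,9,10} 1  {6,7,8,9,10} 2
  6 to go: {2,6,7,8,9,10} 3  {4,5,7,8,9,10} 1  {5,6,7,8,9,10} 3
  7 to go: {2,5,6,7,8,9,10} 6  {3,4,5,7,8,9,10} 1  {4,5,6,7,8,9,10} 4
  8 to go: {2,4,5,6,7,8,9,10} 10  {3,4,5,6,7,8,9,10} 5
  9 to go: {1,2,4,5,6,7,8,9,10} 10  {2,3,4,5,6,7,8,9,10} 15
  if 0:i drops first: 25 orders
  if 3:a drops first: 10 orders
heap linearizations: 35

35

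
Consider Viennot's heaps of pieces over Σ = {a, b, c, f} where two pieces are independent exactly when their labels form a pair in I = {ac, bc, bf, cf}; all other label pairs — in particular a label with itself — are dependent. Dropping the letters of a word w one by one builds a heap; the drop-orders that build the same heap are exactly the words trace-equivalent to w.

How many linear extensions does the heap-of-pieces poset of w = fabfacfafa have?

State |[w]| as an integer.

#0=f has no predecessor
#1=a depends on [0:f]
#2=b depends on [1:a]
#3=f depends on [1:a]
#4=a depends on [2:b, 3:f]
#5=c has no predecessor
#6=f depends on [4:a]
#7=a depends on [6:f]
#8=f depends on [7:a]
#9=a depends on [8:f]
sources: [0:f, 5:c]
N(rest) = Σ N(rest − s) over sources s of rest; N(one piece) = 1:
  size 1 → [5]=1  [9]=1
  size 2 → [5,9]=2  [8,9]=1
  size 3 → [5,8,9]=3  [7,8,9]=1
  size 4 → [5,7,8,9]=4  [6,7,8,9]=1
  size 5 → [4,6,7,8,9]=1  [5,6,7,8,9]=5
  size 6 → [2,4,6,7,8,9]=1  [3,4,6,7,8,9]=1  [4,5,6,7,8,9]=6
  size 7 → [2,3,4,6,7,8,9]=2  [2,4,5,6,7,8,9]=7  [3,4,5,6,7,8,9]=7
  size 8 → [1,2,3,4,6,7,8,9]=2  [2,3,4,5,6,7,8,9]=16
  first=0(f) contributes 18
  first=5(c) contributes 2
|[w]| = 20

20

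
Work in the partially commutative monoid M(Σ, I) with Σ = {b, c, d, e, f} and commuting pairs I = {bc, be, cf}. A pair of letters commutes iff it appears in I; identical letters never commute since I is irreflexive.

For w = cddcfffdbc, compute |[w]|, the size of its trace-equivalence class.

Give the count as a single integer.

piece 0:c — minimal
piece 1:d rests on {0:c}
piece 2:d rests on {1:d}
piece 3:c rests on {2:d}
piece 4:f rests on {2:d}
piece 5:f rests on {4:f}
piece 6:f rests on {5:f}
piece 7:d rests on {3:c, 6:f}
piece 8:b rests on {7:d}
piece 9:c rests on {7:d}
minimal pieces: {0:c}
ways to finish when only these pieces remain (= sum over removing one remaining piece with nothing left below it):
  1 left: {8}→1  {9}→1
  2 left: {8,9}→2
  3 left: {7,8,9}→2
  4 left: {3,7,8,9}→2  {6,7,8,9}→2
  5 left: {3,6,7,8,9}→4  {5,6,7,8,9}→2
  6 left: {3,5,6,7,8,9}→6  {4,5,6,7,8,9}→2
  7 left: {3,4,5,6,7,8,9}→8
  8 left: {2,3,4,5,6,7,8,9}→8
  placing 0:c first → 8 extensions

8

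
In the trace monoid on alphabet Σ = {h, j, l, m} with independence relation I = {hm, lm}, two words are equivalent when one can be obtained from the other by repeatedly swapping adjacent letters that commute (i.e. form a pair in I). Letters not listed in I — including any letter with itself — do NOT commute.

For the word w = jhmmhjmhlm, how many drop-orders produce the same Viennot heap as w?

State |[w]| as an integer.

0(j) covers ∅
1(h) covers 0:j
2(m) covers 0:j
3(m) covers 2:m
4(h) covers 1:h
5(j) covers 3:m, 4:h
6(m) covers 5:j
7(h) covers 5:j
8(l) covers 7:h
9(m) covers 6:m
floor of heap: 0:j
completions by unplaced set U, small U first (add the entries for U minus each lowest piece of U):
  |U|=1: {8}:1  {9}:1
  |U|=2: {6,9}:1  {7,8}:1  {8,9}:2
  |U|=3: {6,8,9}:3  {7,8,9}:3
  |U|=4: {6,7,8,9}:6
  |U|=5: {5,6,7,8,9}:6
  |U|=6: {3,5,6,7,8,9}:6  {4,5,6,7,8,9}:6
  |U|=7: {1,4,5,6,7,8,9}:6  {2,3,5,6,7,8,9}:6  {3,4,5,6,7,8,9}:12
  |U|=8: {1,3,4,5,6,7,8,9}:18  {2,3,4,5,6,7,8,9}:18
  start at 0(j): 36

36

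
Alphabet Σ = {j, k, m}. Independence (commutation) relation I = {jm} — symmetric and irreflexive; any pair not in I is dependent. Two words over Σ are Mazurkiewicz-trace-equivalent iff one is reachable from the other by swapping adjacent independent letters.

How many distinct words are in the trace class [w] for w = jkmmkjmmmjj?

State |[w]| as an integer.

20

0(j) covers ∅
1(k) covers 0:j
2(m) covers 1:k
3(m) covers 2:m
4(k) covers 3:m
5(j) covers 4:k
6(m) covers 4:k
7(m) covers 6:m
8(m) covers 7:m
9(j) covers 5:j
10(j) covers 9:j
floor of heap: 0:j
completions by unplaced set U, small U first (add the entries for U minus each lowest piece of U):
  |U|=1: {8}:1  {10}:1
  |U|=2: {7,8}:1  {8,10}:2  {9,10}:1
  |U|=3: {5,9,10}:1  {6,7,8}:1  {7,8,10}:3  {8,9,10}:3
  |U|=4: {5,8,9,10}:4  {6,7,8,10}:4  {7,8,9,10}:6
  |U|=5: {5,7,8,9,10}:10  {6,7,8,9,10}:10
  |U|=6: {5,6,7,8,9,10}:20
  |U|=7: {4,5,6,7,8,9,10}:20
  |U|=8: {3,4,5,6,7,8,9,10}:20
  |U|=9: {2,3,4,5,6,7,8,9,10}:20
  start at 0(j): 20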